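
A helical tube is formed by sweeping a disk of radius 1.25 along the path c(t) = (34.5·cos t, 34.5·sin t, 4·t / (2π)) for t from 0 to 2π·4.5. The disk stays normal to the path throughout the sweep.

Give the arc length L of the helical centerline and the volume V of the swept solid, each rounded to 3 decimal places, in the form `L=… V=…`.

L=975.631 V=4789.115

2πR = 2π·34.5 = 216.769893
per-turn = √(216.769893² + 4²) = √(46989.1866 + 16) = √47005.1866 = 216.806795
L = 4.5 × 216.806795 = 975.630580
V = π·1.25² × L = 4.908739 × 975.630580 = 4789.115408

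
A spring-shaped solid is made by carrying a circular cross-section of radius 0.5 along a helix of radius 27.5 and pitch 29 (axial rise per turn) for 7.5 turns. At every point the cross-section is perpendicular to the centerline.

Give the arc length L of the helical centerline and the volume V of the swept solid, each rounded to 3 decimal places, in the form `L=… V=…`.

2πR = 2π·27.5 = 172.787596
per-turn = √(172.787596² + 29²) = √(29855.5533 + 841) = √30696.5533 = 175.204319
L = 7.5 × 175.204319 = 1314.032391
V = π·0.5² × L = 0.785398 × 1314.032391 = 1032.038626

L=1314.032 V=1032.039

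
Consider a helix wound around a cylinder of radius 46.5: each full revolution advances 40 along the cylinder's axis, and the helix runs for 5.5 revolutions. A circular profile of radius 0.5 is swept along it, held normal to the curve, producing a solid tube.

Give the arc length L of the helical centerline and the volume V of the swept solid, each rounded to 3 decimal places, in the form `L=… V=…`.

L=1621.915 V=1273.849

2πR = 2π·46.5 = 292.168117
per-turn = √(292.168117² + 40²) = √(85362.2085 + 1600) = √86962.2085 = 294.893554
L = 5.5 × 294.893554 = 1621.914550
V = π·0.5² × L = 0.785398 × 1621.914550 = 1273.848708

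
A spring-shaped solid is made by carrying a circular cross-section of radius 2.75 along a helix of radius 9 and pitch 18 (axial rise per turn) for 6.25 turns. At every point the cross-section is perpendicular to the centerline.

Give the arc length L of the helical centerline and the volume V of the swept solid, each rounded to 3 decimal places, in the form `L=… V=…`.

L=370.902 V=8812.003

2πR = 2π·9 = 56.548668
per-turn = √(56.548668² + 18²) = √(3197.7518 + 324) = √3521.7518 = 59.344350
L = 6.25 × 59.344350 = 370.902185
V = π·2.75² × L = 23.758294 × 370.902185 = 8812.003316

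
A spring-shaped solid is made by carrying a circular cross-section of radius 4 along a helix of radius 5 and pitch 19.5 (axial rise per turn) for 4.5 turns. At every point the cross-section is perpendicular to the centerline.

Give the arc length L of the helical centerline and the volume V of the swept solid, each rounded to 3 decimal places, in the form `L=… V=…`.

L=166.391 V=8363.731

2πR = 2π·5 = 31.415927
per-turn = √(31.415927² + 19.5²) = √(986.9604 + 380.25) = √1367.2104 = 36.975809
L = 4.5 × 36.975809 = 166.391140
V = π·4² × L = 50.265482 × 166.391140 = 8363.730920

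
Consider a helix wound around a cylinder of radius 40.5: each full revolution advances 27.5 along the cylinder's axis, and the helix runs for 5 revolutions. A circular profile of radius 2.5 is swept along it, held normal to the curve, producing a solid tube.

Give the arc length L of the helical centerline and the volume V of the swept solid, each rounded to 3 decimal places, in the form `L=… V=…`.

L=1279.753 V=25127.894

2πR = 2π·40.5 = 254.469005
per-turn = √(254.469005² + 27.5²) = √(64754.4745 + 756.25) = √65510.7245 = 255.950629
L = 5 × 255.950629 = 1279.753145
V = π·2.5² × L = 19.634954 × 1279.753145 = 25127.894240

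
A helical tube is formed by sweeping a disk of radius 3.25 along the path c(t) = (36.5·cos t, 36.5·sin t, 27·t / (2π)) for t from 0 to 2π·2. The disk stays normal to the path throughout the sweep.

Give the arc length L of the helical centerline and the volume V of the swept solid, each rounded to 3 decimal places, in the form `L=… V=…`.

L=461.840 V=15325.281

2πR = 2π·36.5 = 229.336264
per-turn = √(229.336264² + 27²) = √(52595.1219 + 729) = √53324.1219 = 230.920163
L = 2 × 230.920163 = 461.840327
V = π·3.25² × L = 33.183072 × 461.840327 = 15325.281001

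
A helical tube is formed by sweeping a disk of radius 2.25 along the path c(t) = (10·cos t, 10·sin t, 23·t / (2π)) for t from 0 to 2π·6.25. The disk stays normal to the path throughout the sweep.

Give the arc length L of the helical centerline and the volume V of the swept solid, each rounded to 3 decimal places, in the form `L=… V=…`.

L=418.183 V=6650.906

2πR = 2π·10 = 62.831853
per-turn = √(62.831853² + 23²) = √(3947.8418 + 529) = √4476.8418 = 66.909205
L = 6.25 × 66.909205 = 418.182533
V = π·2.25² × L = 15.904313 × 418.182533 = 6650.905823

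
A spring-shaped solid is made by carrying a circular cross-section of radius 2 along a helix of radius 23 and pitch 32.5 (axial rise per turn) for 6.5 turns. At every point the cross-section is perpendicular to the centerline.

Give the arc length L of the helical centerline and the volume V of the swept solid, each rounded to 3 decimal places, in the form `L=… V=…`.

2πR = 2π·23 = 144.513262
per-turn = √(144.513262² + 32.5²) = √(20884.0829 + 1056.25) = √21940.3329 = 148.122695
L = 6.5 × 148.122695 = 962.797521
V = π·2² × L = 12.566371 × 962.797521 = 12098.870470

L=962.798 V=12098.870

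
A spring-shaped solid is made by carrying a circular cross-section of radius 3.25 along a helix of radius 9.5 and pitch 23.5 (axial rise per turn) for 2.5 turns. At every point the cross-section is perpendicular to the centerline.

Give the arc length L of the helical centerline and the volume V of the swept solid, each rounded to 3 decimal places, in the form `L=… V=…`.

L=160.374 V=5321.706

2πR = 2π·9.5 = 59.690260
per-turn = √(59.690260² + 23.5²) = √(3562.9272 + 552.25) = √4115.1772 = 64.149647
L = 2.5 × 64.149647 = 160.374117
V = π·3.25² × L = 33.183072 × 160.374117 = 5321.705939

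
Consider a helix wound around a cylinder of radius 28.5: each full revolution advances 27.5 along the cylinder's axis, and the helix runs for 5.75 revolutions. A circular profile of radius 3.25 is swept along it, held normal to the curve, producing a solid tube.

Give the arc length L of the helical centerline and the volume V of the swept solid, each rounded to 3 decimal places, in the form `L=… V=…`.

L=1041.728 V=34567.733

2πR = 2π·28.5 = 179.070781
per-turn = √(179.070781² + 27.5²) = √(32066.3447 + 756.25) = √32822.5947 = 181.170071
L = 5.75 × 181.170071 = 1041.727909
V = π·3.25² × L = 33.183072 × 1041.727909 = 34567.732643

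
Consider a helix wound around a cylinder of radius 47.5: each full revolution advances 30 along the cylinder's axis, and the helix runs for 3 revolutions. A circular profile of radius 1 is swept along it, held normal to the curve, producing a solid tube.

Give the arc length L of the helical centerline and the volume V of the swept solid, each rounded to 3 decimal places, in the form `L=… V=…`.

2πR = 2π·47.5 = 298.451302
per-turn = √(298.451302² + 30²) = √(89073.1797 + 900) = √89973.1797 = 299.955296
L = 3 × 299.955296 = 899.865889
V = π·1² × L = 3.141593 × 899.865889 = 2827.012065

L=899.866 V=2827.012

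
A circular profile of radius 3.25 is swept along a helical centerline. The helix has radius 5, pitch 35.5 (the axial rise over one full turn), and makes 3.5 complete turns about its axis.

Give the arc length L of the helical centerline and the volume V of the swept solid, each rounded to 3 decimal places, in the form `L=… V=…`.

2πR = 2π·5 = 31.415927
per-turn = √(31.415927² + 35.5²) = √(986.9604 + 1260.25) = √2247.2104 = 47.404751
L = 3.5 × 47.404751 = 165.916629
V = π·3.25² × L = 33.183072 × 165.916629 = 5505.623524

L=165.917 V=5505.624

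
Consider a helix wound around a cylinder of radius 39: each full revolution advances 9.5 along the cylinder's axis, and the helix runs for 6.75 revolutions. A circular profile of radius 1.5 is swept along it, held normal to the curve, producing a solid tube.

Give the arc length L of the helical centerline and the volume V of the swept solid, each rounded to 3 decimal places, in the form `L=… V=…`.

L=1655.291 V=11700.563

2πR = 2π·39 = 245.044227
per-turn = √(245.044227² + 9.5²) = √(60046.6732 + 90.25) = √60136.9232 = 245.228308
L = 6.75 × 245.228308 = 1655.291081
V = π·1.5² × L = 7.068583 × 1655.291081 = 11700.563173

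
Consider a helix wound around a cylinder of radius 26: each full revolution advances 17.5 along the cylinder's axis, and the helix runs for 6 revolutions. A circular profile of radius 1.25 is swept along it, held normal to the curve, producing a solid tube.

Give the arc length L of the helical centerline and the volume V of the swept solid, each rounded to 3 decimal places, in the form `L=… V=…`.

L=985.785 V=4838.960

2πR = 2π·26 = 163.362818
per-turn = √(163.362818² + 17.5²) = √(26687.4103 + 306.25) = √26993.6603 = 164.297475
L = 6 × 164.297475 = 985.784850
V = π·1.25² × L = 4.908739 × 985.784850 = 4838.960068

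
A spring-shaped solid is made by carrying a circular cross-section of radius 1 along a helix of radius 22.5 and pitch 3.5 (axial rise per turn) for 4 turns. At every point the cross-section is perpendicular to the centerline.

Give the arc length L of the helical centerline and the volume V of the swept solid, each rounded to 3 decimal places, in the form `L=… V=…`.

2πR = 2π·22.5 = 141.371669
per-turn = √(141.371669² + 3.5²) = √(19985.9489 + 12.25) = √19998.1989 = 141.414988
L = 4 × 141.414988 = 565.659953
V = π·1² × L = 3.141593 × 565.659953 = 1777.073153

L=565.660 V=1777.073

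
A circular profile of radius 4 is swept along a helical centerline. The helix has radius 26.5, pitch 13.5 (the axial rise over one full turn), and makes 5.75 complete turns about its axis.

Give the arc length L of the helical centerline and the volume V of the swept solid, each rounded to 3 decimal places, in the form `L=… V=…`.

L=960.542 V=48282.111

2πR = 2π·26.5 = 166.504411
per-turn = √(166.504411² + 13.5²) = √(27723.7188 + 182.25) = √27905.9688 = 167.050797
L = 5.75 × 167.050797 = 960.542082
V = π·4² × L = 50.265482 × 960.542082 = 48282.111197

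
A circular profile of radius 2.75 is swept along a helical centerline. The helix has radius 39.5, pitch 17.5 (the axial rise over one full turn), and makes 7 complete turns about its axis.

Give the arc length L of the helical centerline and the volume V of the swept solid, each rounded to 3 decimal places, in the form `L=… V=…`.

L=1741.614 V=41377.784

2πR = 2π·39.5 = 248.185820
per-turn = √(248.185820² + 17.5²) = √(61596.2011 + 306.25) = √61902.4511 = 248.802032
L = 7 × 248.802032 = 1741.614223
V = π·2.75² × L = 23.758294 × 1741.614223 = 41377.783519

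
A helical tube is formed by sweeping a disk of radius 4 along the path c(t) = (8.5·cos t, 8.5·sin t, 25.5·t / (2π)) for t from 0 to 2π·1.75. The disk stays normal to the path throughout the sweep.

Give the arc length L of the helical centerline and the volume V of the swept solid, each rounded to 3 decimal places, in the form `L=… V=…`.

L=103.569 V=5205.963

2πR = 2π·8.5 = 53.407075
per-turn = √(53.407075² + 25.5²) = √(2852.3157 + 650.25) = √3502.5657 = 59.182478
L = 1.75 × 59.182478 = 103.569336
V = π·4² × L = 50.265482 × 103.569336 = 5205.962644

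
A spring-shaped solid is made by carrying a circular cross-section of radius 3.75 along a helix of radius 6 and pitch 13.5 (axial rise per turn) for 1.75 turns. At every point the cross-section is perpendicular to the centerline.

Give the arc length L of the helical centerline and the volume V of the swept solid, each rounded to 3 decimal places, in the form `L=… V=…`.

2πR = 2π·6 = 37.699112
per-turn = √(37.699112² + 13.5²) = √(1421.2230 + 182.25) = √1603.4730 = 40.043389
L = 1.75 × 40.043389 = 70.075931
V = π·3.75² × L = 44.178647 × 70.075931 = 3095.859816

L=70.076 V=3095.860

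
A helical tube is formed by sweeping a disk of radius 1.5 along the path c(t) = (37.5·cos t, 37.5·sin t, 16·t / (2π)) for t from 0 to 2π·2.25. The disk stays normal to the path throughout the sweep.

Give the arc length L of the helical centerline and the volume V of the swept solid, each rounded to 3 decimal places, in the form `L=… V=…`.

2πR = 2π·37.5 = 235.619449
per-turn = √(235.619449² + 16²) = √(55516.5248 + 256) = √55772.5248 = 236.162073
L = 2.25 × 236.162073 = 531.364664
V = π·1.5² × L = 7.068583 × 531.364664 = 3755.995484

L=531.365 V=3755.995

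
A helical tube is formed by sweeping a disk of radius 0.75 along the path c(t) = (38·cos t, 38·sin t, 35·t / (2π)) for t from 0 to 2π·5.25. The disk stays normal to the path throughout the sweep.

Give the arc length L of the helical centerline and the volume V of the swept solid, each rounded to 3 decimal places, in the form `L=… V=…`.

2πR = 2π·38 = 238.761042
per-turn = √(238.761042² + 35²) = √(57006.8350 + 1225) = √58231.8350 = 241.312733
L = 5.25 × 241.312733 = 1266.891847
V = π·0.75² × L = 1.767146 × 1266.891847 = 2238.782693

L=1266.892 V=2238.783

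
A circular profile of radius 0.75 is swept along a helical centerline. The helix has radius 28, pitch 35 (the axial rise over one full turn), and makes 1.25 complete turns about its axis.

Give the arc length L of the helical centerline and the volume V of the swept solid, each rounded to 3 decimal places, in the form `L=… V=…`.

L=224.221 V=396.231

2πR = 2π·28 = 175.929189
per-turn = √(175.929189² + 35²) = √(30951.0794 + 1225) = √32176.0794 = 179.376920
L = 1.25 × 179.376920 = 224.221150
V = π·0.75² × L = 1.767146 × 224.221150 = 396.231478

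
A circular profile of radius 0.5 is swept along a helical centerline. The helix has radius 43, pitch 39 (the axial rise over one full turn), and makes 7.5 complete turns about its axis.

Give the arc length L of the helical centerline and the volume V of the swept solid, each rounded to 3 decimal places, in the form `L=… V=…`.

L=2047.330 V=1607.969

2πR = 2π·43 = 270.176968
per-turn = √(270.176968² + 39²) = √(72995.5942 + 1521) = √74516.5942 = 272.977278
L = 7.5 × 272.977278 = 2047.329583
V = π·0.5² × L = 0.785398 × 2047.329583 = 1607.968894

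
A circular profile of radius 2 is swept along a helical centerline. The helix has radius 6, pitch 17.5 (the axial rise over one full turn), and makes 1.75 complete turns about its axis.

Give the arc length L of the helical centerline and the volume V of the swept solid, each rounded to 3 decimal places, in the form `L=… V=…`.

L=72.735 V=914.015

2πR = 2π·6 = 37.699112
per-turn = √(37.699112² + 17.5²) = √(1421.2230 + 306.25) = √1727.4730 = 41.562880
L = 1.75 × 41.562880 = 72.735041
V = π·2² × L = 12.566371 × 72.735041 = 914.015480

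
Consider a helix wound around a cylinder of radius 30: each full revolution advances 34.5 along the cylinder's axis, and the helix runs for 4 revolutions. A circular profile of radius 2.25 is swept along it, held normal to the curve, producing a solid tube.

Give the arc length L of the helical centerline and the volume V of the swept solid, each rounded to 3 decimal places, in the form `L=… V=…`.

2πR = 2π·30 = 188.495559
per-turn = √(188.495559² + 34.5²) = √(35530.5758 + 1190.25) = √36720.8258 = 191.626788
L = 4 × 191.626788 = 766.507152
V = π·2.25² × L = 15.904313 × 766.507152 = 12190.769510

L=766.507 V=12190.770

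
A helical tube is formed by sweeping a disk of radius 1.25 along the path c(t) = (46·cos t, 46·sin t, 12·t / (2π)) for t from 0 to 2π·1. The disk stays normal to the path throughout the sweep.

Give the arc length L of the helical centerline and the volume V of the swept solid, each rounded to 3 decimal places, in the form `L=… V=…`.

2πR = 2π·46 = 289.026524
per-turn = √(289.026524² + 12²) = √(83536.3317 + 144) = √83680.3317 = 289.275529
L = 1 × 289.275529 = 289.275529
V = π·1.25² × L = 4.908739 × 289.275529 = 1419.977932

L=289.276 V=1419.978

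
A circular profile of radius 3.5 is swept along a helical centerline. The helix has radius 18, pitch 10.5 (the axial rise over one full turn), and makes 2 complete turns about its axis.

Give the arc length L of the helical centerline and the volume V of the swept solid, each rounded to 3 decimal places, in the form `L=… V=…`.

L=227.167 V=8742.426

2πR = 2π·18 = 113.097336
per-turn = √(113.097336² + 10.5²) = √(12791.0073 + 110.25) = √12901.2573 = 113.583702
L = 2 × 113.583702 = 227.167404
V = π·3.5² × L = 38.484510 × 227.167404 = 8742.426213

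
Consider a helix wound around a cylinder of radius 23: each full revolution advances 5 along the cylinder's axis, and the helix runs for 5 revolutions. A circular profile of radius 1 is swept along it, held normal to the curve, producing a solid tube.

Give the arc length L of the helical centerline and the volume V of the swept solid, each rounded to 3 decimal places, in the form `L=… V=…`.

L=722.999 V=2271.367

2πR = 2π·23 = 144.513262
per-turn = √(144.513262² + 5²) = √(20884.0829 + 25) = √20909.0829 = 144.599733
L = 5 × 144.599733 = 722.998667
V = π·1² × L = 3.141593 × 722.998667 = 2271.367302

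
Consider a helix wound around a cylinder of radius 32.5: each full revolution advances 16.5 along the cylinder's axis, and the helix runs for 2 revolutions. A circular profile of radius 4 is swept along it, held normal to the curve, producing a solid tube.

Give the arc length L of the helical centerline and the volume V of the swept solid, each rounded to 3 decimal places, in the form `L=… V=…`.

2πR = 2π·32.5 = 204.203522
per-turn = √(204.203522² + 16.5²) = √(41699.0786 + 272.25) = √41971.3286 = 204.869052
L = 2 × 204.869052 = 409.738105
V = π·4² × L = 50.265482 × 409.738105 = 20595.683510

L=409.738 V=20595.684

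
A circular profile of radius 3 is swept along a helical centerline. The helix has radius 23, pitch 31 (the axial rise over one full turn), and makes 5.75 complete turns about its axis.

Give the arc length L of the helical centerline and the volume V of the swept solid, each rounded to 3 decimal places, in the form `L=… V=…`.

2πR = 2π·23 = 144.513262
per-turn = √(144.513262² + 31²) = √(20884.0829 + 961) = √21845.0829 = 147.800822
L = 5.75 × 147.800822 = 849.854725
V = π·3² × L = 28.274334 × 849.854725 = 24029.076249

L=849.855 V=24029.076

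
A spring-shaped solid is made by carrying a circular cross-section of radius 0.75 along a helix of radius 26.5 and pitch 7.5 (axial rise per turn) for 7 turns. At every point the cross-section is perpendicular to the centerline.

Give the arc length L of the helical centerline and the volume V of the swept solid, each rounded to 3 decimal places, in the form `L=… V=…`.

2πR = 2π·26.5 = 166.504411
per-turn = √(166.504411² + 7.5²) = √(27723.7188 + 56.25) = √27779.9688 = 166.673239
L = 7 × 166.673239 = 1166.712676
V = π·0.75² × L = 1.767146 × 1166.712676 = 2061.751485

L=1166.713 V=2061.751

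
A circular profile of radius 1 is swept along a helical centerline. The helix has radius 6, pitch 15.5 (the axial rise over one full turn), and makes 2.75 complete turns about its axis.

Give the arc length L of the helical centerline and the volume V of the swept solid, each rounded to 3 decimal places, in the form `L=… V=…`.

2πR = 2π·6 = 37.699112
per-turn = √(37.699112² + 15.5²) = √(1421.2230 + 240.25) = √1661.4730 = 40.761171
L = 2.75 × 40.761171 = 112.093219
V = π·1² × L = 3.141593 × 112.093219 = 352.151234

L=112.093 V=352.151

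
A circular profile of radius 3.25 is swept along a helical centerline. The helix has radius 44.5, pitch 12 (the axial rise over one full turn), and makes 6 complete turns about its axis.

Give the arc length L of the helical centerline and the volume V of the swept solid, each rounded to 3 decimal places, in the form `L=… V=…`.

2πR = 2π·44.5 = 279.601746
per-turn = √(279.601746² + 12²) = √(78177.1365 + 144) = √78321.1365 = 279.859137
L = 6 × 279.859137 = 1679.154821
V = π·3.25² × L = 33.183072 × 1679.154821 = 55719.515999

L=1679.155 V=55719.516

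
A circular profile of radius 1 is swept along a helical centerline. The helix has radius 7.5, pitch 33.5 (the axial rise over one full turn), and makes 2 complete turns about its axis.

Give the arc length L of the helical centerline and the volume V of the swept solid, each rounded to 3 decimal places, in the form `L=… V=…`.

L=115.636 V=363.281

2πR = 2π·7.5 = 47.123890
per-turn = √(47.123890² + 33.5²) = √(2220.6610 + 1122.25) = √3342.9110 = 57.817912
L = 2 × 57.817912 = 115.635825
V = π·1² × L = 3.141593 × 115.635825 = 363.280657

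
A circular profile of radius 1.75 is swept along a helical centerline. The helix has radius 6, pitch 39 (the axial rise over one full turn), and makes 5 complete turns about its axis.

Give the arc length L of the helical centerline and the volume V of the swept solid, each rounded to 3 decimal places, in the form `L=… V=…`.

2πR = 2π·6 = 37.699112
per-turn = √(37.699112² + 39²) = √(1421.2230 + 1521) = √2942.2230 = 54.242262
L = 5 × 54.242262 = 271.211312
V = π·1.75² × L = 9.621128 × 271.211312 = 2609.358614

L=271.211 V=2609.359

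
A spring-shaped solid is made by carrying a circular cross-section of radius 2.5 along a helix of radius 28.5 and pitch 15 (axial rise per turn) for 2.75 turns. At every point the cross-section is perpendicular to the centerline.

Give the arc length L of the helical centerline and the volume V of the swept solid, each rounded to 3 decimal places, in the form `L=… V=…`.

L=494.169 V=9702.991

2πR = 2π·28.5 = 179.070781
per-turn = √(179.070781² + 15²) = √(32066.3447 + 225) = √32291.3447 = 179.697926
L = 2.75 × 179.697926 = 494.169297
V = π·2.5² × L = 19.634954 × 494.169297 = 9702.991461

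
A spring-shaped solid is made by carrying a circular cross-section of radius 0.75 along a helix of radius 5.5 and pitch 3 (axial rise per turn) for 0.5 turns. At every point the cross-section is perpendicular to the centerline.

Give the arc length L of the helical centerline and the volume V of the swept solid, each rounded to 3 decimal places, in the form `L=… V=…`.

L=17.344 V=30.649

2πR = 2π·5.5 = 34.557519
per-turn = √(34.557519² + 3²) = √(1194.2221 + 9) = √1203.2221 = 34.687492
L = 0.5 × 34.687492 = 17.343746
V = π·0.75² × L = 1.767146 × 17.343746 = 30.648929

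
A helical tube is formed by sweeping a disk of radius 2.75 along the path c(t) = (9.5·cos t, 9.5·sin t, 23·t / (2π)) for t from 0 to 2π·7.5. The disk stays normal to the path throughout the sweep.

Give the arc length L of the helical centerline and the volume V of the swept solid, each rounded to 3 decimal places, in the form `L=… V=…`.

L=479.761 V=11398.310

2πR = 2π·9.5 = 59.690260
per-turn = √(59.690260² + 23²) = √(3562.9272 + 529) = √4091.9272 = 63.968173
L = 7.5 × 63.968173 = 479.761299
V = π·2.75² × L = 23.758294 × 479.761299 = 11398.310213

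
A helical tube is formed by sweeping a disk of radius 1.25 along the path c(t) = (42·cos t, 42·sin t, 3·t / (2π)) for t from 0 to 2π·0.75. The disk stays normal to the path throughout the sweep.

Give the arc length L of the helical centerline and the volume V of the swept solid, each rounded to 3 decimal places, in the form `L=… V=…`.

L=197.933 V=971.602

2πR = 2π·42 = 263.893783
per-turn = √(263.893783² + 3²) = √(69639.9287 + 9) = √69648.9287 = 263.910835
L = 0.75 × 263.910835 = 197.933126
V = π·1.25² × L = 4.908739 × 197.933126 = 971.601960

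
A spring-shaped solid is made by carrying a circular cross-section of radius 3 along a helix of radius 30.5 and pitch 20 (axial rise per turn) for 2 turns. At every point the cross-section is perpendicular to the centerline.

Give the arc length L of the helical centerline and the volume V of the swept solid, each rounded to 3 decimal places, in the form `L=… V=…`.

2πR = 2π·30.5 = 191.637152
per-turn = √(191.637152² + 20²) = √(36724.7980 + 400) = √37124.7980 = 192.677964
L = 2 × 192.677964 = 385.355929
V = π·3² × L = 28.274334 × 385.355929 = 10895.682196

L=385.356 V=10895.682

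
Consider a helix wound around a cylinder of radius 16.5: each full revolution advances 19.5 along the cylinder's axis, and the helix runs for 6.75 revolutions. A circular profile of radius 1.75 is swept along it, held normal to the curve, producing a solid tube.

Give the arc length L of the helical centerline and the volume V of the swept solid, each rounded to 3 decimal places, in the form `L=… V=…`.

2πR = 2π·16.5 = 103.672558
per-turn = √(103.672558² + 19.5²) = √(10747.9992 + 380.25) = √11128.2492 = 105.490517
L = 6.75 × 105.490517 = 712.060990
V = π·1.75² × L = 9.621128 × 712.060990 = 6850.829576

L=712.061 V=6850.830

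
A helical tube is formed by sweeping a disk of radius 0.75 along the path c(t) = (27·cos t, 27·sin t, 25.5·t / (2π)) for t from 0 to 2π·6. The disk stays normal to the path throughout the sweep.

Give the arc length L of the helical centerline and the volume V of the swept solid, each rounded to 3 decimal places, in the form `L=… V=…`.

2πR = 2π·27 = 169.646003
per-turn = √(169.646003² + 25.5²) = √(28779.7664 + 650.25) = √29430.0164 = 171.551789
L = 6 × 171.551789 = 1029.310736
V = π·0.75² × L = 1.767146 × 1029.310736 = 1818.942214

L=1029.311 V=1818.942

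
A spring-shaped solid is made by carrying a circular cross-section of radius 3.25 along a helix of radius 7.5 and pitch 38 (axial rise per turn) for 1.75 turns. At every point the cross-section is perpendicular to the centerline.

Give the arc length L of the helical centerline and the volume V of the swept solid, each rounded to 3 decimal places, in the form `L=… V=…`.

2πR = 2π·7.5 = 47.123890
per-turn = √(47.123890² + 38²) = √(2220.6610 + 1444) = √3664.6610 = 60.536443
L = 1.75 × 60.536443 = 105.938776
V = π·3.25² × L = 33.183072 × 105.938776 = 3515.374078

L=105.939 V=3515.374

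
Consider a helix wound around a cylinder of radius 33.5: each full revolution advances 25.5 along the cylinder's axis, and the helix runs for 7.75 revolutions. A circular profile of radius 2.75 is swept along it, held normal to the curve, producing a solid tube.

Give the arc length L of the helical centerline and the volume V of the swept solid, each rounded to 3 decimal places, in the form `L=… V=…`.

2πR = 2π·33.5 = 210.486708
per-turn = √(210.486708² + 25.5²) = √(44304.6542 + 650.25) = √44954.9042 = 212.025716
L = 7.75 × 212.025716 = 1643.199297
V = π·2.75² × L = 23.758294 × 1643.199297 = 39039.612735

L=1643.199 V=39039.613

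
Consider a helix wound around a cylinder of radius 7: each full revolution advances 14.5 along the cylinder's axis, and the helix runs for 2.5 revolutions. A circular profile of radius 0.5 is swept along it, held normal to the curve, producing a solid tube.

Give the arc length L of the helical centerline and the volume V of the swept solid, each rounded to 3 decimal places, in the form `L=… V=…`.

L=115.777 V=90.931

2πR = 2π·7 = 43.982297
per-turn = √(43.982297² + 14.5²) = √(1934.4425 + 210.25) = √2144.6925 = 46.310824
L = 2.5 × 46.310824 = 115.777061
V = π·0.5² × L = 0.785398 × 115.777061 = 90.931091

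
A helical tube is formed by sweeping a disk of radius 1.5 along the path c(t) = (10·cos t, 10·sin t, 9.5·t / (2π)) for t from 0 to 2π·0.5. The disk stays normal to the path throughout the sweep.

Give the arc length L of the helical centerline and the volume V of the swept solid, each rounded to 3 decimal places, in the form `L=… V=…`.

2πR = 2π·10 = 62.831853
per-turn = √(62.831853² + 9.5²) = √(3947.8418 + 90.25) = √4038.0918 = 63.545981
L = 0.5 × 63.545981 = 31.772991
V = π·1.5² × L = 7.068583 × 31.772991 = 224.590037

L=31.773 V=224.590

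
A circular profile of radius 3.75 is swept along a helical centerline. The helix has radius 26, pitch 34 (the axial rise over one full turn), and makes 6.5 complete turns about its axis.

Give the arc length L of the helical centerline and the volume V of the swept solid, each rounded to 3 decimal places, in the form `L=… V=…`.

L=1084.612 V=47916.709

2πR = 2π·26 = 163.362818
per-turn = √(163.362818² + 34²) = √(26687.4103 + 1156) = √27843.4103 = 166.863448
L = 6.5 × 166.863448 = 1084.612412
V = π·3.75² × L = 44.178647 × 1084.612412 = 47916.708566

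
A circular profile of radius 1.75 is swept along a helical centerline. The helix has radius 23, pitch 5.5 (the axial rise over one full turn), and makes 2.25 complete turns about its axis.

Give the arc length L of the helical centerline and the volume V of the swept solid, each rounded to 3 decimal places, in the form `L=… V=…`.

L=325.390 V=3130.621

2πR = 2π·23 = 144.513262
per-turn = √(144.513262² + 5.5²) = √(20884.0829 + 30.25) = √20914.3329 = 144.617886
L = 2.25 × 144.617886 = 325.390243
V = π·1.75² × L = 9.621128 × 325.390243 = 3130.621018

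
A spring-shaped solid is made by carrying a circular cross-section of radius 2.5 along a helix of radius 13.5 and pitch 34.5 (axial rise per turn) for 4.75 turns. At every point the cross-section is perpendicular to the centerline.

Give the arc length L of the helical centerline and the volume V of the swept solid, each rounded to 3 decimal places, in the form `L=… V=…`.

L=434.961 V=8540.435

2πR = 2π·13.5 = 84.823002
per-turn = √(84.823002² + 34.5²) = √(7194.9416 + 1190.25) = √8385.1916 = 91.570692
L = 4.75 × 91.570692 = 434.960786
V = π·2.5² × L = 19.634954 × 434.960786 = 8540.435069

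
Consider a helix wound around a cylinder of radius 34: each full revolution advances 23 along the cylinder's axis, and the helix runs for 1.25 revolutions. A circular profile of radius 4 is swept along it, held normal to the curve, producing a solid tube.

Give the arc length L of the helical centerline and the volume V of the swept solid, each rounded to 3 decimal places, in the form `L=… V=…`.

2πR = 2π·34 = 213.628300
per-turn = √(213.628300² + 23²) = √(45637.0508 + 529) = √46166.0508 = 214.862865
L = 1.25 × 214.862865 = 268.578581
V = π·4² × L = 50.265482 × 268.578581 = 13500.231963

L=268.579 V=13500.232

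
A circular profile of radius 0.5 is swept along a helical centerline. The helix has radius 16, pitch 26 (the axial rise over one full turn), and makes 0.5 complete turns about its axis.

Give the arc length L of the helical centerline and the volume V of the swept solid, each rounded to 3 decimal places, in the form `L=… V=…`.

2πR = 2π·16 = 100.530965
per-turn = √(100.530965² + 26²) = √(10106.4749 + 676) = √10782.4749 = 103.838697
L = 0.5 × 103.838697 = 51.919348
V = π·0.5² × L = 0.785398 × 51.919348 = 40.777361

L=51.919 V=40.777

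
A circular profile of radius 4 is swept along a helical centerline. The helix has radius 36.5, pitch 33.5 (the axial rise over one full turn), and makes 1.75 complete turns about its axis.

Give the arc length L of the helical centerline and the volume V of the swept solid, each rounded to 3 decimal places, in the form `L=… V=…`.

2πR = 2π·36.5 = 229.336264
per-turn = √(229.336264² + 33.5²) = √(52595.1219 + 1122.25) = √53717.3719 = 231.770084
L = 1.75 × 231.770084 = 405.597647
V = π·4² × L = 50.265482 × 405.597647 = 20387.561413

L=405.598 V=20387.561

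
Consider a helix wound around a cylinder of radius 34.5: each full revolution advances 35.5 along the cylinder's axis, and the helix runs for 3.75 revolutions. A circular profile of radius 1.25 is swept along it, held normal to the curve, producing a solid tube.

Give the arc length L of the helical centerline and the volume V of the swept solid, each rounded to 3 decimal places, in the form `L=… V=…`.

L=823.716 V=4043.405

2πR = 2π·34.5 = 216.769893
per-turn = √(216.769893² + 35.5²) = √(46989.1866 + 1260.25) = √48249.4366 = 219.657544
L = 3.75 × 219.657544 = 823.715789
V = π·1.25² × L = 4.908739 × 823.715789 = 4043.405425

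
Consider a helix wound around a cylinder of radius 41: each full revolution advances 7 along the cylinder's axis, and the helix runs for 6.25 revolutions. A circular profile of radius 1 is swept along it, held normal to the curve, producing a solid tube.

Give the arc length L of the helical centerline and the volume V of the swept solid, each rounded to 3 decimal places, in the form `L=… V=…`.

L=1610.661 V=5060.039

2πR = 2π·41 = 257.610598
per-turn = √(257.610598² + 7²) = √(66363.2200 + 49) = √66412.2200 = 257.705685
L = 6.25 × 257.705685 = 1610.660530
V = π·1² × L = 3.141593 × 1610.660530 = 5060.039289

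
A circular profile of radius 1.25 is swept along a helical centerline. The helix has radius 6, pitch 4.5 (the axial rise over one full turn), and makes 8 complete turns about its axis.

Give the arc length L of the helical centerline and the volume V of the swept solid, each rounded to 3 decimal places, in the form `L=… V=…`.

2πR = 2π·6 = 37.699112
per-turn = √(37.699112² + 4.5²) = √(1421.2230 + 20.25) = √1441.4730 = 37.966736
L = 8 × 37.966736 = 303.733887
V = π·1.25² × L = 4.908739 × 303.733887 = 1490.950232

L=303.734 V=1490.950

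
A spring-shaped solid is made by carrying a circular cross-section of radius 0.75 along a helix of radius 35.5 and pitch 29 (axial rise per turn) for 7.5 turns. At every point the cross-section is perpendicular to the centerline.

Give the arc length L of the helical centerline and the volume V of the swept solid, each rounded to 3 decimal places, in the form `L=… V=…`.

2πR = 2π·35.5 = 223.053078
per-turn = √(223.053078² + 29²) = √(49752.6758 + 841) = √50593.6758 = 224.930380
L = 7.5 × 224.930380 = 1686.977849
V = π·0.75² × L = 1.767146 × 1686.977849 = 2981.135935

L=1686.978 V=2981.136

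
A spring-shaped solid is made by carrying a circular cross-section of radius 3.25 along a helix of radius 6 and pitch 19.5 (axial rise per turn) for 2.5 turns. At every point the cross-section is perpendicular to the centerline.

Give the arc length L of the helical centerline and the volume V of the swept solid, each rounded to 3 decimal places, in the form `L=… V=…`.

2πR = 2π·6 = 37.699112
per-turn = √(37.699112² + 19.5²) = √(1421.2230 + 380.25) = √1801.4730 = 42.443763
L = 2.5 × 42.443763 = 106.109408
V = π·3.25² × L = 33.183072 × 106.109408 = 3521.036168

L=106.109 V=3521.036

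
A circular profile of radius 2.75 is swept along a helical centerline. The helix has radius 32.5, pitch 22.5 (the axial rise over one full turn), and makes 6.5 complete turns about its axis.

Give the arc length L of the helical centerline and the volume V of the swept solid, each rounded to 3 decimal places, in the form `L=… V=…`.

2πR = 2π·32.5 = 204.203522
per-turn = √(204.203522² + 22.5²) = √(41699.0786 + 506.25) = √42205.3286 = 205.439355
L = 6.5 × 205.439355 = 1335.355808
V = π·2.75² × L = 23.758294 × 1335.355808 = 31725.776465

L=1335.356 V=31725.776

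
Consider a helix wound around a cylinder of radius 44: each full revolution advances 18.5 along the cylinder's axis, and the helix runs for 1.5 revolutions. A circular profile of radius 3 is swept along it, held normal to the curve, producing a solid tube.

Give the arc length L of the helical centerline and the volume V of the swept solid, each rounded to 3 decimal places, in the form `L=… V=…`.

L=415.618 V=11751.313

2πR = 2π·44 = 276.460154
per-turn = √(276.460154² + 18.5²) = √(76430.2165 + 342.25) = √76772.4665 = 277.078448
L = 1.5 × 277.078448 = 415.617672
V = π·3² × L = 28.274334 × 415.617672 = 11751.312836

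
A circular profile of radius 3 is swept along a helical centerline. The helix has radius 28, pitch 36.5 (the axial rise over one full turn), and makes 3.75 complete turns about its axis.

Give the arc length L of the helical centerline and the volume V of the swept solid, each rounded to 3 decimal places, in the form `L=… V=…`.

L=673.784 V=19050.782

2πR = 2π·28 = 175.929189
per-turn = √(175.929189² + 36.5²) = √(30951.0794 + 1332.25) = √32283.3294 = 179.675623
L = 3.75 × 179.675623 = 673.783585
V = π·3² × L = 28.274334 × 673.783585 = 19050.782053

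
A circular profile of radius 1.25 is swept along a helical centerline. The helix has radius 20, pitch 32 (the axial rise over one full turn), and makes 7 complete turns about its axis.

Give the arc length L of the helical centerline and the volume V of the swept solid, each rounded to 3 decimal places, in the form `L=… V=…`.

L=907.719 V=4455.753

2πR = 2π·20 = 125.663706
per-turn = √(125.663706² + 32²) = √(15791.3670 + 1024) = √16815.3670 = 129.674080
L = 7 × 129.674080 = 907.718560
V = π·1.25² × L = 4.908739 × 907.718560 = 4455.753064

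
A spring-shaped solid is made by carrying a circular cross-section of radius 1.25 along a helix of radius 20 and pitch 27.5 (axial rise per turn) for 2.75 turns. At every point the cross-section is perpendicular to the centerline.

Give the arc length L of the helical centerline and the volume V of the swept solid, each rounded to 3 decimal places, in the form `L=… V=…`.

2πR = 2π·20 = 125.663706
per-turn = √(125.663706² + 27.5²) = √(15791.3670 + 756.25) = √16547.6170 = 128.637541
L = 2.75 × 128.637541 = 353.753239
V = π·1.25² × L = 4.908739 × 353.753239 = 1736.482150

L=353.753 V=1736.482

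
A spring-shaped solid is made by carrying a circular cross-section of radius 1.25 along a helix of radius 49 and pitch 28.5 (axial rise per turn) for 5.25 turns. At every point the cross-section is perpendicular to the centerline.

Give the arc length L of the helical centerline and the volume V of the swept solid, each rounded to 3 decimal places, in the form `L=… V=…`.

L=1623.260 V=7968.159

2πR = 2π·49 = 307.876080
per-turn = √(307.876080² + 28.5²) = √(94787.6807 + 812.25) = √95599.9307 = 309.192385
L = 5.25 × 309.192385 = 1623.260019
V = π·1.25² × L = 4.908739 × 1623.260019 = 7968.158985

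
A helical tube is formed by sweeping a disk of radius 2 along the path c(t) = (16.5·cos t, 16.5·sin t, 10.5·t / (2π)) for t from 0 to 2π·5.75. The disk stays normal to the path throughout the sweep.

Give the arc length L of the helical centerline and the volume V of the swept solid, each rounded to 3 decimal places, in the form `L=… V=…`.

L=599.167 V=7529.352

2πR = 2π·16.5 = 103.672558
per-turn = √(103.672558² + 10.5²) = √(10747.9992 + 110.25) = √10858.2492 = 104.202923
L = 5.75 × 104.202923 = 599.166808
V = π·2² × L = 12.566371 × 599.166808 = 7529.352170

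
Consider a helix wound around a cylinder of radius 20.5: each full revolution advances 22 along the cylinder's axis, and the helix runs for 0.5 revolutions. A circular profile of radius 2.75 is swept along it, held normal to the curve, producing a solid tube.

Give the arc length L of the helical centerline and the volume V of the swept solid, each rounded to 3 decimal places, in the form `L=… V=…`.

2πR = 2π·20.5 = 128.805299
per-turn = √(128.805299² + 22²) = √(16590.8050 + 484) = √17074.8050 = 130.670597
L = 0.5 × 130.670597 = 65.335299
V = π·2.75² × L = 23.758294 × 65.335299 = 1552.255263

L=65.335 V=1552.255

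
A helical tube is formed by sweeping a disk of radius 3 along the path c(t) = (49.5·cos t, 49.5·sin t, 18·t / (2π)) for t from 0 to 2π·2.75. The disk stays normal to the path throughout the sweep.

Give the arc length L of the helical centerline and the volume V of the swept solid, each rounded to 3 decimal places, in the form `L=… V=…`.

L=856.730 V=24223.464

2πR = 2π·49.5 = 311.017673
per-turn = √(311.017673² + 18²) = √(96731.9927 + 324) = √97055.9927 = 311.538108
L = 2.75 × 311.538108 = 856.729797
V = π·3² × L = 28.274334 × 856.729797 = 24223.464327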